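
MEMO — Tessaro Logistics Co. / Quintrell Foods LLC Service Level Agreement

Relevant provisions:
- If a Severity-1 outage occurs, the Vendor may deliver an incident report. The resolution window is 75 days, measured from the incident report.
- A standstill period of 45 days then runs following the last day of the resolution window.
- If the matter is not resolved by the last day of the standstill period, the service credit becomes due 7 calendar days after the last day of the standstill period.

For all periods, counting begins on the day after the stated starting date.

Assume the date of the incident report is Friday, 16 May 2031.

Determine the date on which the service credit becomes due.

The last day of the resolution window: 16 May 2031 + 75 days = 30 July 2031.
The last day of the standstill period: 30 July 2031 + 45 days = 13 September 2031.
The date on which the service credit becomes due: 7 calendar days after 13 September 2031 is 20 September 2031.

20 September 2031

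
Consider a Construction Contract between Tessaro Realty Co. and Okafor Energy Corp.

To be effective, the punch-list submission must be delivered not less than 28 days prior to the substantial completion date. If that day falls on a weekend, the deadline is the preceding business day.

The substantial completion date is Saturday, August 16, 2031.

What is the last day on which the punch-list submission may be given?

July 18, 2031

Counting back 28 calendar days from August 16, 2031 gives July 19, 2031. That is a Saturday, so the deadline moves back to Friday, July 18, 2031.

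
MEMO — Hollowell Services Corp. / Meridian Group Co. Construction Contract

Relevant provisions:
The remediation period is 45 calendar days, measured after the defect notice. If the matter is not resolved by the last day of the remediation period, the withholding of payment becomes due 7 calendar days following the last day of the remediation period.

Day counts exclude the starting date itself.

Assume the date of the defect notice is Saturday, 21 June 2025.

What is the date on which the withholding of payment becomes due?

12 August 2025

The last day of the remediation period: 21 June 2025 + 45 days = 5 August 2025.
The date on which the withholding of payment becomes due: 5 August 2025 + 7 days = 12 August 2025.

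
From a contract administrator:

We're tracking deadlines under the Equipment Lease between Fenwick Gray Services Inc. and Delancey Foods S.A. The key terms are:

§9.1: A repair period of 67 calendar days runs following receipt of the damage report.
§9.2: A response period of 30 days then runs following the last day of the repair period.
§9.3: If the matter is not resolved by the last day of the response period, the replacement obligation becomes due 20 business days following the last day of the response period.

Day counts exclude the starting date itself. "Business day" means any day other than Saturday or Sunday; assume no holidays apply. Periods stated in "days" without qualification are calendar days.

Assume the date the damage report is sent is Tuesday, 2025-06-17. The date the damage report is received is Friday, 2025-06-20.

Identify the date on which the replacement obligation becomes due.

The last day of the repair period: 2025-06-20 + 67 days = 2025-08-26.
The last day of the response period: 30 calendar days after 2025-08-26 is 2025-09-25.
From Thursday, 2025-09-25, 20 business days (Sep 26, Sep 29, Sep 30, Oct 1, …, Oct 21, Oct 22, Oct 23, skipping weekends) brings us to Thursday, 2025-10-23, which is the date on which the replacement obligation becomes due.

2025-10-23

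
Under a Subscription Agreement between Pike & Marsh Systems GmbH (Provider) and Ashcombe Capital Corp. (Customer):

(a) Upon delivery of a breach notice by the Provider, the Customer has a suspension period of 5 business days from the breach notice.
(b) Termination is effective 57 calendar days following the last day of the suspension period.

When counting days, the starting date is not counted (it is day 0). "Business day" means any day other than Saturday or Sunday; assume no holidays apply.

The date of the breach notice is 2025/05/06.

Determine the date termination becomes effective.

2025/07/09

The last day of the suspension period: 5 business days after Tuesday, 2025/05/06, skipping weekends — May 7, May 8, May 9, May 12, May 13 — lands on Tuesday, 2025/05/13.
The date termination becomes effective: 2025/05/13 + 57 days = 2025/07/09.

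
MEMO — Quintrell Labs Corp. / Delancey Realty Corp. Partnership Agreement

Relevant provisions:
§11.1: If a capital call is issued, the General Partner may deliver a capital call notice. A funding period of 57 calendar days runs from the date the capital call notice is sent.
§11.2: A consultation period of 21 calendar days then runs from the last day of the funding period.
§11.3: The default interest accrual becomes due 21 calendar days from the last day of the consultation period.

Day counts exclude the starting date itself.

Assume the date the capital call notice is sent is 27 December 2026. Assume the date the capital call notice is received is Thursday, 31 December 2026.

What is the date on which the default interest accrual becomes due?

The last day of the funding period: 27 December 2026 + 57 days = 22 February 2027.
The last day of the consultation period: 22 February 2027 + 21 days = 15 March 2027.
The date on which the default interest accrual becomes due: 15 March 2027 + 21 days = 5 April 2027.

5 April 2027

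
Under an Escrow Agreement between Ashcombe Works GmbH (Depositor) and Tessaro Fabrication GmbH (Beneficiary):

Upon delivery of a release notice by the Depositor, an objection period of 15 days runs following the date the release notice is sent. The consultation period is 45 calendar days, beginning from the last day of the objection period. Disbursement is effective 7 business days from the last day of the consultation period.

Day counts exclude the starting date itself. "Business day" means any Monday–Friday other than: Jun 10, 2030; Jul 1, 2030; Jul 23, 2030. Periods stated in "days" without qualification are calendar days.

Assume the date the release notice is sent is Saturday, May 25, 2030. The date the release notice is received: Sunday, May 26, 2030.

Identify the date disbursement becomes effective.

Adding 15 calendar days to May 25, 2030 gives Jun 9, 2030, which is the last day of the objection period.
The last day of the consultation period: Jun 9, 2030 + 45 days = Jul 24, 2030.
The date disbursement becomes effective: 7 business days after Wednesday, Jul 24, 2030, skipping weekends — Jul 25, Jul 26, Jul 29, Jul 30, Jul 31, Aug 1, Aug 2 — lands on Friday, Aug 2, 2030.

Aug 2, 2030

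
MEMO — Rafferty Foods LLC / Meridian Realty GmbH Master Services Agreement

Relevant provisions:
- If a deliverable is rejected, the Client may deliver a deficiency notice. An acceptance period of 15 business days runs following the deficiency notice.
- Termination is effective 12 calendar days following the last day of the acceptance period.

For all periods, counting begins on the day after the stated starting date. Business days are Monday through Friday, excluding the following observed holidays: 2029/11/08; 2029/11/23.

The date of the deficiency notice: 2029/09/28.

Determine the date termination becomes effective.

2029/10/31

From Friday, 2029/09/28, 15 business days (Oct 1, Oct 2, Oct 3, Oct 4, …, Oct 17, Oct 18, Oct 19, skipping weekends) brings us to Friday, 2029/10/19, which is the last day of the acceptance period.
Adding 12 calendar days to 2029/10/19 gives 2029/10/31, which is the date termination becomes effective.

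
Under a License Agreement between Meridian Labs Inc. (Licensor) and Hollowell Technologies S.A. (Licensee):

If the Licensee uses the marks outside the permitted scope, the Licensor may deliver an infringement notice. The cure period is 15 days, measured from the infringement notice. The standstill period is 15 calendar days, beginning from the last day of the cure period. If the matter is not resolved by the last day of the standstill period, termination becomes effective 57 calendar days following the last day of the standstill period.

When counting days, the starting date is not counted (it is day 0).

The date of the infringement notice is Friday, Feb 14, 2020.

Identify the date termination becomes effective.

Adding 15 calendar days to Feb 14, 2020 gives Feb 29, 2020, which is the last day of the cure period.
The last day of the standstill period: Feb 29, 2020 + 15 days = Mar 15, 2020.
Adding 57 calendar days to Mar 15, 2020 gives May 11, 2020, which is the date termination becomes effective.

May 11, 2020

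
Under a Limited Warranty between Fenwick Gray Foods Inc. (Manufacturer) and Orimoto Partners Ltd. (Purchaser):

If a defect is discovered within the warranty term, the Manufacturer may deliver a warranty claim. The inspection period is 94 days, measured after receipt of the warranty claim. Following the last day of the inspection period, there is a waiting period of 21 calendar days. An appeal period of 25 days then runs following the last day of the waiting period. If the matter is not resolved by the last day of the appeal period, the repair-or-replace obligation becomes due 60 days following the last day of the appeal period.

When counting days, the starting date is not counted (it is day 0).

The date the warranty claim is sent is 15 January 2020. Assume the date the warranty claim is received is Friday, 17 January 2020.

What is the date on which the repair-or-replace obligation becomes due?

4 August 2020

The last day of the inspection period: 94 calendar days after 17 January 2020 is 20 April 2020.
The last day of the waiting period: 20 April 2020 + 21 days = 11 May 2020.
The last day of the appeal period: 11 May 2020 + 25 days = 5 June 2020.
The date on which the repair-or-replace obligation becomes due: 5 June 2020 + 60 days = 4 August 2020.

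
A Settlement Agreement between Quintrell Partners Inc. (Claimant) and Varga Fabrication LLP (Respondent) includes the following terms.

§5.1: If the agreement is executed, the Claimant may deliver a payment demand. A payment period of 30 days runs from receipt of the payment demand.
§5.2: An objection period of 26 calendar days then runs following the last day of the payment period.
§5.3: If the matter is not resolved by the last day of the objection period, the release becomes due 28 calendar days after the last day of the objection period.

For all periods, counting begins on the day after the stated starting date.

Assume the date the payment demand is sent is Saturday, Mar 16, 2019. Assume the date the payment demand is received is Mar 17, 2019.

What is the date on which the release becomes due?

Jun 9, 2019

The last day of the payment period: 30 calendar days after Mar 17, 2019 is Apr 16, 2019.
Adding 26 calendar days to Apr 16, 2019 gives May 12, 2019, which is the last day of the objection period.
Adding 28 calendar days to May 12, 2019 gives Jun 9, 2019, which is the date on which the release becomes due.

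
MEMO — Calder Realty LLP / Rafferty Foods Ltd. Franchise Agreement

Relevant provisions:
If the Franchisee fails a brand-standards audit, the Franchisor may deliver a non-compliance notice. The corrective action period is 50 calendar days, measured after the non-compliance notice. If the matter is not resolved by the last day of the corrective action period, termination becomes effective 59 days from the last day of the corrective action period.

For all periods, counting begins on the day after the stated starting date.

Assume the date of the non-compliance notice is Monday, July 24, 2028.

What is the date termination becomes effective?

November 10, 2028

The last day of the corrective action period: July 24, 2028 + 50 days = September 12, 2028.
Adding 59 calendar days to September 12, 2028 gives November 10, 2028, which is the date termination becomes effective.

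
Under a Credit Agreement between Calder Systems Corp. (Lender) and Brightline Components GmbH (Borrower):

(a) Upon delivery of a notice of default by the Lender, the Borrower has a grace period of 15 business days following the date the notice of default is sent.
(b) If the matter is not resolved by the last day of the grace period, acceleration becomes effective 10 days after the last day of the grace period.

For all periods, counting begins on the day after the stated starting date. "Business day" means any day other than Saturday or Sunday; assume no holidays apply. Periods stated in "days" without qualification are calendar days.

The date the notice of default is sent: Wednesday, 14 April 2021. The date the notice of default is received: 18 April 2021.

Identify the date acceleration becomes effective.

15 May 2021

The last day of the grace period: 15 business days after Wednesday, 14 April 2021, skipping weekends — Apr 15, Apr 16, Apr 19, Apr 20, …, May 3, May 4, May 5 — lands on Wednesday, 5 May 2021.
The date acceleration becomes effective: 5 May 2021 + 10 days = 15 May 2021.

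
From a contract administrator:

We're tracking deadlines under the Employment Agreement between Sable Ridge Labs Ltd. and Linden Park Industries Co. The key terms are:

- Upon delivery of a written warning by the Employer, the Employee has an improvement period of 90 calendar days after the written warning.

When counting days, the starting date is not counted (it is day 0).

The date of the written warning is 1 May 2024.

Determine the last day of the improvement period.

30 July 2024

The last day of the improvement period: 90 calendar days after 1 May 2024 is 30 July 2024.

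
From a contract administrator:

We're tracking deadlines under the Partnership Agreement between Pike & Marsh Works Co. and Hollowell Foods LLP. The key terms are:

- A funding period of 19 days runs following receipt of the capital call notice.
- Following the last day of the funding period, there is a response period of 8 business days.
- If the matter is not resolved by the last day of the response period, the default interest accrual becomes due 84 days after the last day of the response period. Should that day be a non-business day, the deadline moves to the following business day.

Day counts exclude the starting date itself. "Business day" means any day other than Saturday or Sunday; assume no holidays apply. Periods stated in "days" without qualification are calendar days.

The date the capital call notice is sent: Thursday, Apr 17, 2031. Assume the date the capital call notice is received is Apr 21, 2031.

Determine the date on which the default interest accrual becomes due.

The last day of the funding period: 19 calendar days after Apr 21, 2031 is May 10, 2031.
From Saturday, May 10, 2031, 8 business days (May 12, May 13, May 14, May 15, May 16, May 19, May 20, May 21, skipping weekends) brings us to Wednesday, May 21, 2031, which is the last day of the response period.
The date on which the default interest accrual becomes due: May 21, 2031 + 84 days = Aug 13, 2031. Aug 13, 2031 is a Wednesday, so no roll-forward applies.

Aug 13, 2031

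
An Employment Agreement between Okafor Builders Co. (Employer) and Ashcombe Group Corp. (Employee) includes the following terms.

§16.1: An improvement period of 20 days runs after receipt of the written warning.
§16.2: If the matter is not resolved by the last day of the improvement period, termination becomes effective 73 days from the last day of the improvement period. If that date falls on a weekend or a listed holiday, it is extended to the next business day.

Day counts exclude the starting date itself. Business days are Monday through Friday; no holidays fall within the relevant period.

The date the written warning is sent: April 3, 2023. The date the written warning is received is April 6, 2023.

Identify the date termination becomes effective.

Adding 20 calendar days to April 6, 2023 gives April 26, 2023, which is the last day of the improvement period.
The date termination becomes effective: 73 calendar days after April 26, 2023 is July 8, 2023. That falls on a Saturday, so it rolls to the next business day, Monday, July 10, 2023.

July 10, 2023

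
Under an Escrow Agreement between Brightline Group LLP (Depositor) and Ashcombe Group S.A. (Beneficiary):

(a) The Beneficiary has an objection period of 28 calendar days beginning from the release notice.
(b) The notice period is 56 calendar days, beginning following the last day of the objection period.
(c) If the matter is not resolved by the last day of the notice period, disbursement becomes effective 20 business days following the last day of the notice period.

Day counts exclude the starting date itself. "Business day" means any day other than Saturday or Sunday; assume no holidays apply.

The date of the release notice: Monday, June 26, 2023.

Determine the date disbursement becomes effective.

The last day of the objection period: 28 calendar days after June 26, 2023 is July 24, 2023.
The last day of the notice period: 56 calendar days after July 24, 2023 is September 18, 2023.
The date disbursement becomes effective: counting 20 business days from Monday, September 18, 2023 (Sep 19, Sep 20, Sep 21, Sep 22, …, Oct 12, Oct 13, Oct 16, skipping weekends) reaches Monday, October 16, 2023.

October 16, 2023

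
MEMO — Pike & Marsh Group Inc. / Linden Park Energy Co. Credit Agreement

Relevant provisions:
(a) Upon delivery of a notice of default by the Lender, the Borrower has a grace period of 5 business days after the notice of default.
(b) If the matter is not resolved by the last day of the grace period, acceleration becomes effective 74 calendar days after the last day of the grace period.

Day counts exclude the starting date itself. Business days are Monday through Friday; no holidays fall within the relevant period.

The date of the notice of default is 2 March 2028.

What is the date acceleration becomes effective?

22 May 2028

The last day of the grace period: counting 5 business days from Thursday, 2 March 2028 (Mar 3, Mar 6, Mar 7, Mar 8, Mar 9, skipping weekends) reaches Thursday, 9 March 2028.
Adding 74 calendar days to 9 March 2028 gives 22 May 2028, which is the date acceleration becomes effective.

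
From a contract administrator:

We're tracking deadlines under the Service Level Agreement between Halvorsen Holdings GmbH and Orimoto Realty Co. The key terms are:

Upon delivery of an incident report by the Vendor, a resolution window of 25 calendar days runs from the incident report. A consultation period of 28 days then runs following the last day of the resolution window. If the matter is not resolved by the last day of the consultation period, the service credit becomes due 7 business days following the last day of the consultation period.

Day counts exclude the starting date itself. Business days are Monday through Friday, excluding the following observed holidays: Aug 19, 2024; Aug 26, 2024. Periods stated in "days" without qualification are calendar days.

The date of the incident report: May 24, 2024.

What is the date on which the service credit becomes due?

Jul 25, 2024

The last day of the resolution window: 25 calendar days after May 24, 2024 is Jun 18, 2024.
The last day of the consultation period: 28 calendar days after Jun 18, 2024 is Jul 16, 2024.
The date on which the service credit becomes due: 7 business days after Tuesday, Jul 16, 2024, skipping weekends — Jul 17, Jul 18, Jul 19, Jul 22, Jul 23, Jul 24, Jul 25 — lands on Thursday, Jul 25, 2024.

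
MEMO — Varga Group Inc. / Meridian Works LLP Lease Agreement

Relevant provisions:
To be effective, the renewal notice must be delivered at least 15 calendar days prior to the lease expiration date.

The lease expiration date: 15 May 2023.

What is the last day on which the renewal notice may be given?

30 April 2023

15 May 2023 minus 15 days is 30 April 2023.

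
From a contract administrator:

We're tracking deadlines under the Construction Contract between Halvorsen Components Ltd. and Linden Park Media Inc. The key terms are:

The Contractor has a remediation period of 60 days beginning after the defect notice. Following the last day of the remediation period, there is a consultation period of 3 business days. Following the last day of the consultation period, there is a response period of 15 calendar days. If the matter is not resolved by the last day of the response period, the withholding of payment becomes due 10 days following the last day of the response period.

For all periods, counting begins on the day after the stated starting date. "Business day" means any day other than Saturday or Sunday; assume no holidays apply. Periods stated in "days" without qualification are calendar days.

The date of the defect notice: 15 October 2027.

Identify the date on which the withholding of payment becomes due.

The last day of the remediation period: 15 October 2027 + 60 days = 14 December 2027.
The last day of the consultation period: counting 3 business days from Tuesday, 14 December 2027 (Dec 15, Dec 16, Dec 17, skipping weekends) reaches Friday, 17 December 2027.
Adding 15 calendar days to 17 December 2027 gives 1 January 2028, which is the last day of the response period.
Adding 10 calendar days to 1 January 2028 gives 11 January 2028, which is the date on which the withholding of payment becomes due.

11 January 2028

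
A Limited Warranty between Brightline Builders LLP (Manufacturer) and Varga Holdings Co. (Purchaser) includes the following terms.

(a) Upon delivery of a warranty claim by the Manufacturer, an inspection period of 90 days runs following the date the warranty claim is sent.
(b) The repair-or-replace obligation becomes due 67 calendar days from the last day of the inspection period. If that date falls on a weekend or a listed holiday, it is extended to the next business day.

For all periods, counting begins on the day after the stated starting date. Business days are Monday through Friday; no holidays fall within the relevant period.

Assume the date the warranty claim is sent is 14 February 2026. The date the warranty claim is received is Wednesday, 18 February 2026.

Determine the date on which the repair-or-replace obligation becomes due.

21 July 2026

The last day of the inspection period: 14 February 2026 + 90 days = 15 May 2026.
The date on which the repair-or-replace obligation becomes due: 67 calendar days after 15 May 2026 is 21 July 2026. 21 July 2026 is a Tuesday, so no roll-forward applies.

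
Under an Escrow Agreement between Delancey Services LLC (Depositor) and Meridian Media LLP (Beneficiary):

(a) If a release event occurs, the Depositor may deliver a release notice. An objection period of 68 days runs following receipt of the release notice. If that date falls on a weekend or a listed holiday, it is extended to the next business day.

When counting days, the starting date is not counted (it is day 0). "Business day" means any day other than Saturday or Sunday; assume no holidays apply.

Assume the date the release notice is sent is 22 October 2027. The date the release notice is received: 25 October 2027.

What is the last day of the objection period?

The last day of the objection period: 68 calendar days after 25 October 2027 is 1 January 2028. That falls on a Saturday, so it rolls to the next business day, Monday, 3 January 2028.

3 January 2028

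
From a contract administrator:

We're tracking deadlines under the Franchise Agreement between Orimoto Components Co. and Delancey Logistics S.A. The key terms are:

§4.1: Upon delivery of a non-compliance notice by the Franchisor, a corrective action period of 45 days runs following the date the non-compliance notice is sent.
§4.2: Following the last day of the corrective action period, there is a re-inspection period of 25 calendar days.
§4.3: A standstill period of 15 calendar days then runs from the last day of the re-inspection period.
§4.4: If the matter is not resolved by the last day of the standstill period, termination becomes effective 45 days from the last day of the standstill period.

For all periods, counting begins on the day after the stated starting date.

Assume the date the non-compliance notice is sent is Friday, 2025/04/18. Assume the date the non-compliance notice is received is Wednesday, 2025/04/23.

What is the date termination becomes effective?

2025/08/26

The last day of the corrective action period: 45 calendar days after 2025/04/18 is 2025/06/02.
The last day of the re-inspection period: 2025/06/02 + 25 days = 2025/06/27.
Adding 15 calendar days to 2025/06/27 gives 2025/07/12, which is the last day of the standstill period.
The date termination becomes effective: 2025/07/12 + 45 days = 2025/08/26.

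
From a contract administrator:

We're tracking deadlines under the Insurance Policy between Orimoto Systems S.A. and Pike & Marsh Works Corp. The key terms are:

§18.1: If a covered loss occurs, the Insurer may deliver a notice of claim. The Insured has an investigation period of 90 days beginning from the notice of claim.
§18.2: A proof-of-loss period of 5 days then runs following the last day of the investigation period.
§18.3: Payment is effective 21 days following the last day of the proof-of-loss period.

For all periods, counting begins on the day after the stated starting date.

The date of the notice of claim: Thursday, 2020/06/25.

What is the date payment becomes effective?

The last day of the investigation period: 2020/06/25 + 90 days = 2020/09/23.
Adding 5 calendar days to 2020/09/23 gives 2020/09/28, which is the last day of the proof-of-loss period.
The date payment becomes effective: 21 calendar days after 2020/09/28 is 2020/10/19.

2020/10/19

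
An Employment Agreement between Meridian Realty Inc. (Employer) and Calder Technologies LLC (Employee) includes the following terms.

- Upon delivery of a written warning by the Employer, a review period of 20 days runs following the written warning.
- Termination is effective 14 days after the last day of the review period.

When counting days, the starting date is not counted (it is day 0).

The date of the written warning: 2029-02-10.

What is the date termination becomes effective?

2029-03-16

Adding 20 calendar days to 2029-02-10 gives 2029-03-02, which is the last day of the review period.
Adding 14 calendar days to 2029-03-02 gives 2029-03-16, which is the date termination becomes effective.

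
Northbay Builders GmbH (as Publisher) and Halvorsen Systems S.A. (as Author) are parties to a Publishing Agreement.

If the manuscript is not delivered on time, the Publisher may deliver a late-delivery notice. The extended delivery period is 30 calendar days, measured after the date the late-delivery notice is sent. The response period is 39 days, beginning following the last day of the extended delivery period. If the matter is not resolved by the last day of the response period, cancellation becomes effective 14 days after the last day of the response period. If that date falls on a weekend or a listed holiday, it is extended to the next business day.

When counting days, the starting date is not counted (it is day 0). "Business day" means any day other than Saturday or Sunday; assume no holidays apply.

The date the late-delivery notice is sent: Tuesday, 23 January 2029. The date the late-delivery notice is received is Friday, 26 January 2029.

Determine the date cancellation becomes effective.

Adding 30 calendar days to 23 January 2029 gives 22 February 2029, which is the last day of the extended delivery period.
Adding 39 calendar days to 22 February 2029 gives 2 April 2029, which is the last day of the response period.
The date cancellation becomes effective: 14 calendar days after 2 April 2029 is 16 April 2029. 16 April 2029 is a Monday, so no roll-forward applies.

16 April 2029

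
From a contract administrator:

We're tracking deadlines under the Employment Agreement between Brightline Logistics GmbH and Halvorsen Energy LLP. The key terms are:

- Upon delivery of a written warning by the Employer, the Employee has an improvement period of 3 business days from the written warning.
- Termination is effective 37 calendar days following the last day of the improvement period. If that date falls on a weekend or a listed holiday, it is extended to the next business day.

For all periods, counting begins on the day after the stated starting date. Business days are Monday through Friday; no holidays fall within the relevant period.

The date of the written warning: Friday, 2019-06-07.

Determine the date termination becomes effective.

2019-07-19

The last day of the improvement period: 3 business days after Friday, 2019-06-07, skipping weekends — Jun 10, Jun 11, Jun 12 — lands on Wednesday, 2019-06-12.
Adding 37 calendar days to 2019-06-12 gives 2019-07-19, which is the date termination becomes effective. 2019-07-19 is a Friday, so no roll-forward applies.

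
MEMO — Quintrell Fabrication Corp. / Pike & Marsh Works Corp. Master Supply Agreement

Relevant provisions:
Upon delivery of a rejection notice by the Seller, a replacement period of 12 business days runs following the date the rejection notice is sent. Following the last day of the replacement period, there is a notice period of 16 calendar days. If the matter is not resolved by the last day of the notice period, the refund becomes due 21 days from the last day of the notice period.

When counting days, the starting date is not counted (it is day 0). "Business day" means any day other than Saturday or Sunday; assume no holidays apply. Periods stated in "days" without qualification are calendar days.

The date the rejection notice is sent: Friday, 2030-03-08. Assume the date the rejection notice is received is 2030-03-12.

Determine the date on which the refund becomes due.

2030-05-02

The last day of the replacement period: 12 business days after Friday, 2030-03-08, skipping weekends — Mar 11, Mar 12, Mar 13, Mar 14, …, Mar 22, Mar 25, Mar 26 — lands on Tuesday, 2030-03-26.
The last day of the notice period: 16 calendar days after 2030-03-26 is 2030-04-11.
The date on which the refund becomes due: 2030-04-11 + 21 days = 2030-05-02.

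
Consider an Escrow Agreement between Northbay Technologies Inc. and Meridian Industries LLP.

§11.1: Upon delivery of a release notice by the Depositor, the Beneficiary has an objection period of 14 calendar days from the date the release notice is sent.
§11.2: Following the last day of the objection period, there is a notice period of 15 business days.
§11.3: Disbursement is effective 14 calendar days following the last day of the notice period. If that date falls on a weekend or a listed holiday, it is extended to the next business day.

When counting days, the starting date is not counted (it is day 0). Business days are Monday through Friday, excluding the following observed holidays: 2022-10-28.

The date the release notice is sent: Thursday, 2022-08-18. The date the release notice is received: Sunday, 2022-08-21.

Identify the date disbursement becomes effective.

The last day of the objection period: 14 calendar days after 2022-08-18 is 2022-09-01.
The last day of the notice period: counting 15 business days from Thursday, 2022-09-01 (Sep 2, Sep 5, Sep 6, Sep 7, …, Sep 20, Sep 21, Sep 22, skipping weekends) reaches Thursday, 2022-09-22.
Adding 14 calendar days to 2022-09-22 gives 2022-10-06, which is the date disbursement becomes effective. 2022-10-06 is a Thursday and is not a listed holiday, so no roll-forward applies.

2022-10-06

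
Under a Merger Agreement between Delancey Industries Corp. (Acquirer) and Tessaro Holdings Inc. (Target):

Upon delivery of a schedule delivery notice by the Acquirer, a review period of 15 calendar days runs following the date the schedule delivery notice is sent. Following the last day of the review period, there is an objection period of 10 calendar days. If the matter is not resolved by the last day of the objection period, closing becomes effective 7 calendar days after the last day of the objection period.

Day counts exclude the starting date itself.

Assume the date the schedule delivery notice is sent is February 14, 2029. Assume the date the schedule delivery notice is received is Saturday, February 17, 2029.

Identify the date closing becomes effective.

The last day of the review period: 15 calendar days after February 14, 2029 is March 1, 2029.
The last day of the objection period: March 1, 2029 + 10 days = March 11, 2029.
Adding 7 calendar days to March 11, 2029 gives March 18, 2029, which is the date closing becomes effective.

March 18, 2029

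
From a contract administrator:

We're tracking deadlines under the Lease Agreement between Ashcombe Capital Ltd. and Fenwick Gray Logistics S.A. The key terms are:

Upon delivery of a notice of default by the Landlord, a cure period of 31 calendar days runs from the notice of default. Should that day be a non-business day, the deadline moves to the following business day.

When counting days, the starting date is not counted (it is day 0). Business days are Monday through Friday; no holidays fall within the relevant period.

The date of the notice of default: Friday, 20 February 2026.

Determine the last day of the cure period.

Adding 31 calendar days to 20 February 2026 gives 23 March 2026, which is the last day of the cure period. 23 March 2026 is a Monday, so no roll-forward applies.

23 March 2026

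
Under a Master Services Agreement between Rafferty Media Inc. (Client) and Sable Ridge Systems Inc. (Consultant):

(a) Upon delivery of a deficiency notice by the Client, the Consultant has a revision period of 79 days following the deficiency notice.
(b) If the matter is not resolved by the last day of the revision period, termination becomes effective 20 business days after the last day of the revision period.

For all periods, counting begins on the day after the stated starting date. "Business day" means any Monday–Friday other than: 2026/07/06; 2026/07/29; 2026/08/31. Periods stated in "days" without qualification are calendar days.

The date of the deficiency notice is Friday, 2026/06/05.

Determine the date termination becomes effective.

2026/09/21

The last day of the revision period: 79 calendar days after 2026/06/05 is 2026/08/23.
From Sunday, 2026/08/23, 20 business days (Aug 24, Aug 25, Aug 26, Aug 27, …, Sep 17, Sep 18, Sep 21, skipping weekends and the listed holiday on Aug 31) brings us to Monday, 2026/09/21, which is the date termination becomes effective.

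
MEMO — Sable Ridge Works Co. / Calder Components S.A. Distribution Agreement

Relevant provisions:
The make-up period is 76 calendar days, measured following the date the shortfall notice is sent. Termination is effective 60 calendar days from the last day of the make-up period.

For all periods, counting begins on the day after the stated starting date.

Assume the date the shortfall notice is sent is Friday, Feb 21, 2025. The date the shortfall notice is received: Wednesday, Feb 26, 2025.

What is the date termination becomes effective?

The last day of the make-up period: Feb 21, 2025 + 76 days = May 8, 2025.
The date termination becomes effective: May 8, 2025 + 60 days = Jul 7, 2025.

Jul 7, 2025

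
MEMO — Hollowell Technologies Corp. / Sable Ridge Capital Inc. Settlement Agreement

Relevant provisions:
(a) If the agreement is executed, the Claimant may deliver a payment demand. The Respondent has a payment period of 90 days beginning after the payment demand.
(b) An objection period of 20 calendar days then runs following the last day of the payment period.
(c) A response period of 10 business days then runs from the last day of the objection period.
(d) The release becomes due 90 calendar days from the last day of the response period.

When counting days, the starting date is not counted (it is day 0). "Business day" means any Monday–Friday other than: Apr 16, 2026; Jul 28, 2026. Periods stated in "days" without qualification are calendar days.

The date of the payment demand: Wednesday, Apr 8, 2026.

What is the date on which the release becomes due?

Nov 9, 2026

Adding 90 calendar days to Apr 8, 2026 gives Jul 7, 2026, which is the last day of the payment period.
The last day of the objection period: Jul 7, 2026 + 20 days = Jul 27, 2026.
From Monday, Jul 27, 2026, 10 business days (Jul 29, Jul 30, Jul 31, Aug 3, Aug 4, Aug 5, Aug 6, Aug 7, Aug 10, Aug 11, skipping weekends and the listed holiday on Jul 28) brings us to Tuesday, Aug 11, 2026, which is the last day of the response period.
The date on which the release becomes due: 90 calendar days after Aug 11, 2026 is Nov 9, 2026.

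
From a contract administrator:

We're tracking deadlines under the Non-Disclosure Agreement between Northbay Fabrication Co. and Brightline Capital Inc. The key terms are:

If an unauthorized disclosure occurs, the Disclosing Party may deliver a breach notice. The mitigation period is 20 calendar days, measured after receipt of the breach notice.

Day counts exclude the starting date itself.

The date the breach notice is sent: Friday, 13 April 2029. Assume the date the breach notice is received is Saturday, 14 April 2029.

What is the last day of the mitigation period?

Adding 20 calendar days to 14 April 2029 gives 4 May 2029, which is the last day of the mitigation period.

4 May 2029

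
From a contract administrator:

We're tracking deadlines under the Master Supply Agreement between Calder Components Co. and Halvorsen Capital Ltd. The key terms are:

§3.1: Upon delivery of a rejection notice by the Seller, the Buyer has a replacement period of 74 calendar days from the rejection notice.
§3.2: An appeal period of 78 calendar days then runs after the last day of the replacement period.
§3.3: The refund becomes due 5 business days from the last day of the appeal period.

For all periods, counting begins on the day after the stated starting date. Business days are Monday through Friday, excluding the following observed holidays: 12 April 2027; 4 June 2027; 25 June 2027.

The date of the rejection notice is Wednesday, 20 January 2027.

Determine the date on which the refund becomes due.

Adding 74 calendar days to 20 January 2027 gives 4 April 2027, which is the last day of the replacement period.
The last day of the appeal period: 78 calendar days after 4 April 2027 is 21 June 2027.
The date on which the refund becomes due: counting 5 business days from Monday, 21 June 2027 (Jun 22, Jun 23, Jun 24, Jun 28, Jun 29, skipping weekends and the listed holiday on Jun 25) reaches Tuesday, 29 June 2027.

29 June 2027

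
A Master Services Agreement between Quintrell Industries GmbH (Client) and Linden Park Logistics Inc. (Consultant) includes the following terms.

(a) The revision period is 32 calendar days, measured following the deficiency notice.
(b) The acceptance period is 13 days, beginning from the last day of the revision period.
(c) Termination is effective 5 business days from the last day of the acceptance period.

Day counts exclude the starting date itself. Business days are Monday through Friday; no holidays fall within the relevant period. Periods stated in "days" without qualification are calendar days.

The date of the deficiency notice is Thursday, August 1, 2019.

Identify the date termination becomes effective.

Adding 32 calendar days to August 1, 2019 gives September 2, 2019, which is the last day of the revision period.
The last day of the acceptance period: September 2, 2019 + 13 days = September 15, 2019.
The date termination becomes effective: counting 5 business days from Sunday, September 15, 2019 (Sep 16, Sep 17, Sep 18, Sep 19, Sep 20, skipping weekends) reaches Friday, September 20, 2019.

September 20, 2019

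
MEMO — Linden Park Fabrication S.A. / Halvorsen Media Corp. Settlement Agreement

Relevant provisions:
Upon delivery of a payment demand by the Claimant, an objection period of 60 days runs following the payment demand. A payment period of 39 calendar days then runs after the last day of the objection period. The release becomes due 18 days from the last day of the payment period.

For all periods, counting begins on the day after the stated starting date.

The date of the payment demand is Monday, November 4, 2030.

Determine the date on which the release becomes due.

March 1, 2031

The last day of the objection period: November 4, 2030 + 60 days = January 3, 2031.
The last day of the payment period: January 3, 2031 + 39 days = February 11, 2031.
The date on which the release becomes due: 18 calendar days after February 11, 2031 is March 1, 2031.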